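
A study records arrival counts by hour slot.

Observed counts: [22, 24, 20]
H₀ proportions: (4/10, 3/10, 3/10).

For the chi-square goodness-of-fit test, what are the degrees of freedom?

degrees of freedom = 2

df = k − 1 = 3 − 1 = 2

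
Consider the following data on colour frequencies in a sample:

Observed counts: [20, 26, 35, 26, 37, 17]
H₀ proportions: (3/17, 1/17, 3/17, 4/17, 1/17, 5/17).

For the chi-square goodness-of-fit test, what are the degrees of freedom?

df = k − 1 = 6 − 1 = 5

degrees of freedom = 5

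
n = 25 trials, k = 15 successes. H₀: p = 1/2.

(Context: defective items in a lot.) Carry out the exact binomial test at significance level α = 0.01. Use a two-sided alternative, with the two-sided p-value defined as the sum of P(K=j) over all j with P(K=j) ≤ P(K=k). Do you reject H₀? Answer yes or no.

Exact binomial: n=25, k=15, p₀=1/2=0.5000
P(X=j) = C(n,j)·p₀^j·(1−p₀)^(n−j); p = Σ P(X=j) over j with P(X=j) ≤ P(X=15)
p-value (two-sided) = 0.42436
At α=0.01: p ≥ α → fail to reject H₀

reject H₀: no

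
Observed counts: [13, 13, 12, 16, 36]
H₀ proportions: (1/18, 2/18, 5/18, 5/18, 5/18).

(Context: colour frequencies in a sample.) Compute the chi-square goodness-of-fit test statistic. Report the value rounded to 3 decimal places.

n = 90; E_i = n·p_i = [5.00, 10.00, 25.00, 25.00, 25.00]
χ² = (13−5.00)²/5.00 + (13−10.00)²/10.00 + (12−25.00)²/25.00 + (16−25.00)²/25.00 + (36−25.00)²/25.00 = 28.5400
df = 4

test statistic = 28.540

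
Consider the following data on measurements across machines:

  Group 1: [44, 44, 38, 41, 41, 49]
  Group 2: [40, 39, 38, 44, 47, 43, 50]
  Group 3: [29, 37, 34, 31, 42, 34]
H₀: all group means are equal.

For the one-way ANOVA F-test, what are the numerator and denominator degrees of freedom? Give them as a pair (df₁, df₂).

k = 3 groups, N = 19 total
df = (k−1, N−k) = (3−1, 19−3) = (2, 16)

degrees of freedom = [2, 16]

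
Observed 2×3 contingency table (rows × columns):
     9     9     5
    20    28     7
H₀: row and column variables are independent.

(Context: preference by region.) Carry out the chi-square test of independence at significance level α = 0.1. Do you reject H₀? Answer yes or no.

reject H₀: no

Row totals [23, 55], col totals [29, 37, 12], n=78
χ² = (9−8.55)²/8.55 + (9−10.91)²/10.91 + (5−3.54)²/3.54 + (20−20.45)²/20.45 + (28−26.09)²/26.09 + (7−8.46)²/8.46 = 1.3638
df = 2
p-value (upper-tail) = 0.50564
At α=0.1: p ≥ α → fail to reject H₀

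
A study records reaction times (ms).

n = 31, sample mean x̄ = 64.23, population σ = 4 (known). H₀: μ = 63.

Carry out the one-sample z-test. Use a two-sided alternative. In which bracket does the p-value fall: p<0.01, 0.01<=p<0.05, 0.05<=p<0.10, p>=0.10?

SE = σ/√n = 4/√31 = 0.7184
z = (x̄−μ₀)/SE = (64.23−63)/0.7184 = 1.7121
p-value (two-sided) = 0.08688
→ bracket: 0.05<=p<0.10

p-value bracket: 0.05<=p<0.10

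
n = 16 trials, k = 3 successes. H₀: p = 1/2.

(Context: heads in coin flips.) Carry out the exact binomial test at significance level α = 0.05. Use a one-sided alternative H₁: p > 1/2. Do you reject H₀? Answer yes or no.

Exact binomial: n=16, k=3, p₀=1/2=0.5000
P(X≥3) from Σ C(n,i)·p₀^i·(1−p₀)^(n−i)
p-value (one-sided, H₁ greater) = 0.99791
At α=0.05: p ≥ α → fail to reject H₀

reject H₀: no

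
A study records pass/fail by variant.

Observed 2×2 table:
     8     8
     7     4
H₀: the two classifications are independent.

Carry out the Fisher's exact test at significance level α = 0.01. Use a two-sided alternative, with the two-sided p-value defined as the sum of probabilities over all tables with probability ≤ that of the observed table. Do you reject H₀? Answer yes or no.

reject H₀: no

Margins: r₁=16, r₂=11, c₁=15, c₂=12, n=27
p_obs = C(16,8)·C(11,7)/C(27,15); sum pmf over tables with pmf ≤ p_obs
p-value (two-sided) = 0.69597
At α=0.01: p ≥ α → fail to reject H₀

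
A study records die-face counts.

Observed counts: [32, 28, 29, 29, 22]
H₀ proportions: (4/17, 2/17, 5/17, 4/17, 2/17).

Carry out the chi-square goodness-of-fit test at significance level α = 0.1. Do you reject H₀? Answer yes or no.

reject H₀: yes

n = 140; E_i = n·p_i = [32.94, 16.47, 41.18, 32.94, 16.47]
χ² = (32−32.94)²/32.94 + (28−16.47)²/16.47 + (29−41.18)²/41.18 + (29−32.94)²/32.94 + (22−16.47)²/16.47 = 14.0261
df = 4
p-value (upper-tail) = 0.00721
At α=0.1: p < α → reject H₀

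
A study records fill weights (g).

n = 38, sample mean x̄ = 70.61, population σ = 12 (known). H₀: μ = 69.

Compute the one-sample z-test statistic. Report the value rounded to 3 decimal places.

test statistic = 0.827

SE = σ/√n = 12/√38 = 1.9467
z = (x̄−μ₀)/SE = (70.61−69)/1.9467 = 0.8271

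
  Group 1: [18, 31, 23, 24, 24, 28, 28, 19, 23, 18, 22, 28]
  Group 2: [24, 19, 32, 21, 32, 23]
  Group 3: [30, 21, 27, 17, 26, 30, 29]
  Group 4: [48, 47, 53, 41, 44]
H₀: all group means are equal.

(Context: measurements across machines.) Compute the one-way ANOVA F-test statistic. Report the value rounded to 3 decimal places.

test statistic = 30.015

Group means [23.83, 25.17, 25.71, 46.60], grand mean 28.333
SSB = Σnᵢ(x̄ᵢ−x̄)² = 2019.538; SSW = ΣΣ(x−x̄ᵢ)² = 583.129
MSB = 2019.538/3 = 673.1794; MSW = 583.129/26 = 22.4280
F = MSB/MSW = 30.0151
df = (3, 26)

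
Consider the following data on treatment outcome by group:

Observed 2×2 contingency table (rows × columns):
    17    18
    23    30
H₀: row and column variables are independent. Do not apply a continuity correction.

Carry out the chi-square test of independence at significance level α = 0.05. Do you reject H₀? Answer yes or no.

Row totals [35, 53], col totals [40, 48], n=88
χ² = (17−15.91)²/15.91 + (18−19.09)²/19.09 + (23−24.09)²/24.09 + (30−28.91)²/28.91 = 0.2277
df = 1
p-value (upper-tail) = 0.63323
At α=0.05: p ≥ α → fail to reject H₀

reject H₀: no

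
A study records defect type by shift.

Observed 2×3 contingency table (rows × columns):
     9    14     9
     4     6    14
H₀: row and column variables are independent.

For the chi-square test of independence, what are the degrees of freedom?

degrees of freedom = 2

df = (r−1)(c−1) = (2−1)·(3−1) = 2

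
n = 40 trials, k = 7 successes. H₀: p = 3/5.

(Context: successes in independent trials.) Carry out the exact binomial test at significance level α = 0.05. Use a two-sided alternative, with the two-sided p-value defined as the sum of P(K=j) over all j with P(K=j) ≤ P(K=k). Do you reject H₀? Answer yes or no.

reject H₀: yes

Exact binomial: n=40, k=7, p₀=3/5=0.6000
P(X=j) = C(n,j)·p₀^j·(1−p₀)^(n−j); p = Σ P(X=j) over j with P(X=j) ≤ P(X=7)
p-value (two-sided) = 0.00000
At α=0.05: p < α → reject H₀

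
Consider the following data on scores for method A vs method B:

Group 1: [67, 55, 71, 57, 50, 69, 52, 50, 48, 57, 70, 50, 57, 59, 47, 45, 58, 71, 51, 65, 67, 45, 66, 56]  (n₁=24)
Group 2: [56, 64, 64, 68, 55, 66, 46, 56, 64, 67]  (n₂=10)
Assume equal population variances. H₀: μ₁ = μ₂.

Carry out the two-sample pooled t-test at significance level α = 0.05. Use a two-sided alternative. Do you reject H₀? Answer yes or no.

reject H₀: no

x̄₁=57.625, s₁=8.667, n₁=24
x̄₂=60.600, s₂=7.043, n₂=10
s_p² = [23·8.667² + 9·7.043²]/32 = 67.9383
SE = √(s_p²·(1/24+1/10)) = 3.1024
t = (57.625−60.600)/3.1024 = -0.9589
df = 32
p-value (two-sided) = 0.34477
At α=0.05: p ≥ α → fail to reject H₀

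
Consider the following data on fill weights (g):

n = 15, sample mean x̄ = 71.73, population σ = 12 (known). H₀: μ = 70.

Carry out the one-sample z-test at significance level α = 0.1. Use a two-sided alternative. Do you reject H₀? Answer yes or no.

reject H₀: no

SE = σ/√n = 12/√15 = 3.0984
z = (x̄−μ₀)/SE = (71.73−70)/3.0984 = 0.5584
p-value (two-sided) = 0.57660
At α=0.1: p ≥ α → fail to reject H₀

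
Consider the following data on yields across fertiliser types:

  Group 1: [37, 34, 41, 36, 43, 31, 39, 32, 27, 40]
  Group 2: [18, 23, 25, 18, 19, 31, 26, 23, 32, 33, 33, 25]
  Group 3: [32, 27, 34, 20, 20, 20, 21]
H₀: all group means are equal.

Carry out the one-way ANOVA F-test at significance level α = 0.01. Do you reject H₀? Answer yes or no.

Group means [36.00, 25.50, 24.86], grand mean 28.966
SSB = Σnᵢ(x̄ᵢ−x̄)² = 757.108; SSW = ΣΣ(x−x̄ᵢ)² = 803.857
MSB = 757.108/2 = 378.5542; MSW = 803.857/26 = 30.9176
F = MSB/MSW = 12.2440
df = (2, 26)
p-value (upper-tail) = 0.00018
At α=0.01: p < α → reject H₀

reject H₀: yes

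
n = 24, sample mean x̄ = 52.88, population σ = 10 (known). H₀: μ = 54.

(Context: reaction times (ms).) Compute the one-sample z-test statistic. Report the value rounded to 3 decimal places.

SE = σ/√n = 10/√24 = 2.0412
z = (x̄−μ₀)/SE = (52.88−54)/2.0412 = -0.5487

test statistic = -0.549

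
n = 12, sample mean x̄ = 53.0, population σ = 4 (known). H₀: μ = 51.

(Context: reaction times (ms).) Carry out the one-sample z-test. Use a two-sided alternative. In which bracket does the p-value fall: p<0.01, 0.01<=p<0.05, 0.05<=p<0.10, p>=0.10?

p-value bracket: 0.05<=p<0.10

SE = σ/√n = 4/√12 = 1.1547
z = (x̄−μ₀)/SE = (53.0−51)/1.1547 = 1.7321
p-value (two-sided) = 0.08326
→ bracket: 0.05<=p<0.10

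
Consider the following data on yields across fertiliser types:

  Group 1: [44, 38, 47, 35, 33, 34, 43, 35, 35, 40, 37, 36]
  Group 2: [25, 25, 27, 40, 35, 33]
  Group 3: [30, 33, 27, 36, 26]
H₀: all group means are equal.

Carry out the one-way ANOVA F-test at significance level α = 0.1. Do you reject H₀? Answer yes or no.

reject H₀: yes

Group means [38.08, 30.83, 30.40], grand mean 34.522
SSB = Σnᵢ(x̄ᵢ−x̄)² = 318.789; SSW = ΣΣ(x−x̄ᵢ)² = 476.950
MSB = 318.789/2 = 159.3946; MSW = 476.950/20 = 23.8475
F = MSB/MSW = 6.6839
df = (2, 20)
p-value (upper-tail) = 0.00598
At α=0.1: p < α → reject H₀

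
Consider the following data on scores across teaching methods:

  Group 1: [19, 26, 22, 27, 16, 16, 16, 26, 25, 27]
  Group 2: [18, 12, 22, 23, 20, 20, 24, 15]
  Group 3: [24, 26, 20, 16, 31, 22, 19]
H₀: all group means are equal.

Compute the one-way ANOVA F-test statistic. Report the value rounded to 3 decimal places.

Group means [22.00, 19.25, 22.57], grand mean 21.280
SSB = Σnᵢ(x̄ᵢ−x̄)² = 49.826; SSW = ΣΣ(x−x̄ᵢ)² = 473.214
MSB = 49.826/2 = 24.9129; MSW = 473.214/22 = 21.5097
F = MSB/MSW = 1.1582
df = (2, 22)

test statistic = 1.158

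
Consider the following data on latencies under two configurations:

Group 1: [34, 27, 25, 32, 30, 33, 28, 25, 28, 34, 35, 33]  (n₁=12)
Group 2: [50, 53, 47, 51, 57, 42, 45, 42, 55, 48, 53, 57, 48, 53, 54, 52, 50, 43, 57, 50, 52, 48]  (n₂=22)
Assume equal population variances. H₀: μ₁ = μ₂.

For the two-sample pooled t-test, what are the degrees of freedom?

df = n₁ + n₂ − 2 = 12 + 22 − 2 = 32

degrees of freedom = 32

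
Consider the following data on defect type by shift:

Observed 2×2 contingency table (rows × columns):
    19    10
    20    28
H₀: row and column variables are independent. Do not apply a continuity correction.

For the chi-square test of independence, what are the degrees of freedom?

degrees of freedom = 1

df = (r−1)(c−1) = (2−1)·(2−1) = 1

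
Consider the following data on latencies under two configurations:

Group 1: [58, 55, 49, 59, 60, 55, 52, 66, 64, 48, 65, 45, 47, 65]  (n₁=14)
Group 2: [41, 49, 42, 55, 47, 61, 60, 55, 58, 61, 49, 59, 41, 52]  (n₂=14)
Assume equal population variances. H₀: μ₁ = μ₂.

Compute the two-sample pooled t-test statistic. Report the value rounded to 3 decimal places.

x̄₁=56.286, s₁=7.269, n₁=14
x̄₂=52.143, s₂=7.410, n₂=14
s_p² = [13·7.269² + 13·7.410²]/26 = 53.8681
SE = √(s_p²·(1/14+1/14)) = 2.7741
t = (56.286−52.143)/2.7741 = 1.4934
df = 26

test statistic = 1.493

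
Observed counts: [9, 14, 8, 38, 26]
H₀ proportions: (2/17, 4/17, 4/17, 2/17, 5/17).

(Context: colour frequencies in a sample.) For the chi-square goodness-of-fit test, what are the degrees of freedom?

df = k − 1 = 5 − 1 = 4

degrees of freedom = 4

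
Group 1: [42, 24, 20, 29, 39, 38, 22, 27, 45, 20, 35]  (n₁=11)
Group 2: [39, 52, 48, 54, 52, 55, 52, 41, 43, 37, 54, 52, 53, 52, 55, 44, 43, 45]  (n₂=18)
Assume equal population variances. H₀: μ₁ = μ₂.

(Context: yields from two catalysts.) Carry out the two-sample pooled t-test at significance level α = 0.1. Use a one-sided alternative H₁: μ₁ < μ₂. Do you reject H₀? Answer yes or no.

x̄₁=31.000, s₁=9.154, n₁=11
x̄₂=48.389, s₂=5.932, n₂=18
s_p² = [10·9.154² + 17·5.932²]/27 = 53.1955
SE = √(s_p²·(1/11+1/18)) = 2.7913
t = (31.000−48.389)/2.7913 = -6.2297
df = 27
p-value (one-sided, H₁ less) = 0.00000
At α=0.1: p < α → reject H₀

reject H₀: yes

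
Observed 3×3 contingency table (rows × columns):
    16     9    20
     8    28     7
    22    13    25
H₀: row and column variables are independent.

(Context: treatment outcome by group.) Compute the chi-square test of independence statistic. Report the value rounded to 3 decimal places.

Row totals [45, 43, 60], col totals [46, 50, 52], n=148
χ² = (16−13.99)²/13.99 + (9−15.20)²/15.20 + (20−15.81)²/15.81 + (8−13.36)²/13.36 + (28−14.53)²/14.53 + (7−15.11)²/15.11 + (22−18.65)²/18.65 + (13−20.27)²/20.27 + (25−21.08)²/21.08 = 26.8693
df = 4

test statistic = 26.869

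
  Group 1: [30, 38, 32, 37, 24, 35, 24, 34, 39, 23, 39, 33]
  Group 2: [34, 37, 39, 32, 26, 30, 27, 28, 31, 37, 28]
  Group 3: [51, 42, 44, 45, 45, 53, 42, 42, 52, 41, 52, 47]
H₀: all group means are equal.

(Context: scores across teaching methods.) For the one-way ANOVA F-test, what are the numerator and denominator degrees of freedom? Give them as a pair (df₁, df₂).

k = 3 groups, N = 35 total
df = (k−1, N−k) = (3−1, 35−3) = (2, 32)

degrees of freedom = [2, 32]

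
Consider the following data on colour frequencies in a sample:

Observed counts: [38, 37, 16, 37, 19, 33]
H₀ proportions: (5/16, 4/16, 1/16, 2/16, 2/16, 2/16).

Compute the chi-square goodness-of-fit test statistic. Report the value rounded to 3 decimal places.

test statistic = 24.138

n = 180; E_i = n·p_i = [56.25, 45.00, 11.25, 22.50, 22.50, 22.50]
χ² = (38−56.25)²/56.25 + (37−45.00)²/45.00 + (16−11.25)²/11.25 + (37−22.50)²/22.50 + (19−22.50)²/22.50 + (33−22.50)²/22.50 = 24.1378
df = 5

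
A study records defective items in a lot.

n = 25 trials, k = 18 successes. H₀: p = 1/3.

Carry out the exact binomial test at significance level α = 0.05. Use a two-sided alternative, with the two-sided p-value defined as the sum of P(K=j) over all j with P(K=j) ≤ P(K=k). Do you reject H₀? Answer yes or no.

Exact binomial: n=25, k=18, p₀=1/3=0.3333
P(X=j) = C(n,j)·p₀^j·(1−p₀)^(n−j); p = Σ P(X=j) over j with P(X=j) ≤ P(X=18)
p-value (two-sided) = 0.00013
At α=0.05: p < α → reject H₀

reject H₀: yes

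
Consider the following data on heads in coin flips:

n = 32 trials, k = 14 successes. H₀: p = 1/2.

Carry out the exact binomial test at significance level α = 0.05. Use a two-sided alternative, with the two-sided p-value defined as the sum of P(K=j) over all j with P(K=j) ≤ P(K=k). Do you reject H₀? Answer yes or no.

reject H₀: no

Exact binomial: n=32, k=14, p₀=1/2=0.5000
P(X=j) = C(n,j)·p₀^j·(1−p₀)^(n−j); p = Σ P(X=j) over j with P(X=j) ≤ P(X=14)
p-value (two-sided) = 0.59661
At α=0.05: p ≥ α → fail to reject H₀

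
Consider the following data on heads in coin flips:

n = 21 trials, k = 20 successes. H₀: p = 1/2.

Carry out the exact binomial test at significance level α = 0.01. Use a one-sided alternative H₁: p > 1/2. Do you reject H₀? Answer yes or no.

reject H₀: yes

Exact binomial: n=21, k=20, p₀=1/2=0.5000
P(X≥20) from Σ C(n,i)·p₀^i·(1−p₀)^(n−i)
p-value (one-sided, H₁ greater) = 0.00001
At α=0.01: p < α → reject H₀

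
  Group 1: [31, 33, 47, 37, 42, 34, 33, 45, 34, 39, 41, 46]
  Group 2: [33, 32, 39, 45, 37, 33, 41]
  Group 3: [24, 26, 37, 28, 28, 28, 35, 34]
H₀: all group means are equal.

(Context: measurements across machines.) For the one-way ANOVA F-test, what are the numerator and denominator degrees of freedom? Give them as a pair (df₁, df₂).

degrees of freedom = [2, 24]

k = 3 groups, N = 27 total
df = (k−1, N−k) = (3−1, 27−3) = (2, 24)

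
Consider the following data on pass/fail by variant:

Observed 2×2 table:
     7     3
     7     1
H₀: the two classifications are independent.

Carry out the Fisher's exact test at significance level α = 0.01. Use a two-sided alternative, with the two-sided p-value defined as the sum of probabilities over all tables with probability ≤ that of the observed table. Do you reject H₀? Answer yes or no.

reject H₀: no

Margins: r₁=10, r₂=8, c₁=14, c₂=4, n=18
p_obs = C(10,7)·C(8,7)/C(18,14); sum pmf over tables with pmf ≤ p_obs
p-value (two-sided) = 0.58824
At α=0.01: p ≥ α → fail to reject H₀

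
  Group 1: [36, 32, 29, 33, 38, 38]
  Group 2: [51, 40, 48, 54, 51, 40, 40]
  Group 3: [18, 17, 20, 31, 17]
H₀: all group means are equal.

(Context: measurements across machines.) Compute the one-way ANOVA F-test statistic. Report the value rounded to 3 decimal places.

Group means [34.33, 46.29, 20.60], grand mean 35.167
SSB = Σnᵢ(x̄ᵢ−x̄)² = 1930.538; SSW = ΣΣ(x−x̄ᵢ)² = 431.962
MSB = 1930.538/2 = 965.2690; MSW = 431.962/15 = 28.7975
F = MSB/MSW = 33.5192
df = (2, 15)

test statistic = 33.519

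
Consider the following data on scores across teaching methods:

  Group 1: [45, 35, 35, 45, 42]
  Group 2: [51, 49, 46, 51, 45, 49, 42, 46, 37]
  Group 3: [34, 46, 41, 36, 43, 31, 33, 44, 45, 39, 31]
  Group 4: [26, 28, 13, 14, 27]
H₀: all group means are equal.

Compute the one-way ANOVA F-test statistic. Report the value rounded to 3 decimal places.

test statistic = 21.081

Group means [40.40, 46.22, 38.45, 21.60], grand mean 38.300
SSB = Σnᵢ(x̄ᵢ−x̄)² = 1981.617; SSW = ΣΣ(x−x̄ᵢ)² = 814.683
MSB = 1981.617/3 = 660.5391; MSW = 814.683/26 = 31.3340
F = MSB/MSW = 21.0806
df = (3, 26)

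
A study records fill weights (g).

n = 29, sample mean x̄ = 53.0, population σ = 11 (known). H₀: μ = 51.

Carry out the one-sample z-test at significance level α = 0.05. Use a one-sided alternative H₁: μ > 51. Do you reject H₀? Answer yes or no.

reject H₀: no

SE = σ/√n = 11/√29 = 2.0426
z = (x̄−μ₀)/SE = (53.0−51)/2.0426 = 0.9791
p-value (one-sided, H₁ greater) = 0.16376
At α=0.05: p ≥ α → fail to reject H₀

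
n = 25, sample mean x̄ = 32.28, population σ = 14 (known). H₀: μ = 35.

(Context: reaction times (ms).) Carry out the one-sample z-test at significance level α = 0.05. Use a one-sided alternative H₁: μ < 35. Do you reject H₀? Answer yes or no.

reject H₀: no

SE = σ/√n = 14/√25 = 2.8000
z = (x̄−μ₀)/SE = (32.28−35)/2.8000 = -0.9714
p-value (one-sided, H₁ less) = 0.16567
At α=0.05: p ≥ α → fail to reject H₀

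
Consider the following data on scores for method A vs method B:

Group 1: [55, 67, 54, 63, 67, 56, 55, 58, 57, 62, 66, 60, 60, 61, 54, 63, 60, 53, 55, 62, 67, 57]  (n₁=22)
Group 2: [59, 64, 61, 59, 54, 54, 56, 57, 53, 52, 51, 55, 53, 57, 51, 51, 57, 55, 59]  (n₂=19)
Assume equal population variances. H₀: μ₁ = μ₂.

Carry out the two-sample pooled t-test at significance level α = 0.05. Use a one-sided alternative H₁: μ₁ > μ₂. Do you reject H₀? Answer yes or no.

reject H₀: yes

x̄₁=59.636, s₁=4.583, n₁=22
x̄₂=55.684, s₂=3.622, n₂=19
s_p² = [21·4.583² + 18·3.622²]/39 = 17.3640
SE = √(s_p²·(1/22+1/19)) = 1.3051
t = (59.636−55.684)/1.3051 = 3.0283
df = 39
p-value (one-sided, H₁ greater) = 0.00217
At α=0.05: p < α → reject H₀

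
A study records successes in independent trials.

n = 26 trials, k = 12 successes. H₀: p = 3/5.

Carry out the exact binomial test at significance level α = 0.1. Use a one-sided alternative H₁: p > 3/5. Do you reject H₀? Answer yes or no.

reject H₀: no

Exact binomial: n=26, k=12, p₀=3/5=0.6000
P(X≥12) from Σ C(n,i)·p₀^i·(1−p₀)^(n−i)
p-value (one-sided, H₁ greater) = 0.94824
At α=0.1: p ≥ α → fail to reject H₀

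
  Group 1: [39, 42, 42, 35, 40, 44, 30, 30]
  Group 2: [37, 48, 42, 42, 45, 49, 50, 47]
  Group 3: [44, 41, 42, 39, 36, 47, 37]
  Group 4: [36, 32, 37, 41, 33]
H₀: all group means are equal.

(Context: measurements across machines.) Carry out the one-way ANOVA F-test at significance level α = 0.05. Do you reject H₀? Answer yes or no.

reject H₀: yes

Group means [37.75, 45.00, 40.86, 35.80], grand mean 40.250
SSB = Σnᵢ(x̄ᵢ−x̄)² = 332.093; SSW = ΣΣ(x−x̄ᵢ)² = 487.157
MSB = 332.093/3 = 110.6976; MSW = 487.157/24 = 20.2982
F = MSB/MSW = 5.4536
df = (3, 24)
p-value (upper-tail) = 0.00528
At α=0.05: p < α → reject H₀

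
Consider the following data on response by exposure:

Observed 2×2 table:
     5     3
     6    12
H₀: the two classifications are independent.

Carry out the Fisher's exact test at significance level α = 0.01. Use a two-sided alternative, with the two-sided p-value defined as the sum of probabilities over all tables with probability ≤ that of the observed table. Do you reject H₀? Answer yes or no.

Margins: r₁=8, r₂=18, c₁=11, c₂=15, n=26
p_obs = C(8,5)·C(18,6)/C(26,11); sum pmf over tables with pmf ≤ p_obs
p-value (two-sided) = 0.21831
At α=0.01: p ≥ α → fail to reject H₀

reject H₀: no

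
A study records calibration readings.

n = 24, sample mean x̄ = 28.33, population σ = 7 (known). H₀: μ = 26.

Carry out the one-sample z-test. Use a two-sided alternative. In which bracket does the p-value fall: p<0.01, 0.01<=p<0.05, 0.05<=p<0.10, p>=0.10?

p-value bracket: p>=0.10

SE = σ/√n = 7/√24 = 1.4289
z = (x̄−μ₀)/SE = (28.33−26)/1.4289 = 1.6307
p-value (two-sided) = 0.10296
→ bracket: p>=0.10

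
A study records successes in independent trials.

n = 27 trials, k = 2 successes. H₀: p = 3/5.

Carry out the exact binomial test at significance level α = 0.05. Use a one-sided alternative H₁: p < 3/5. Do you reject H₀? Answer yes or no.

Exact binomial: n=27, k=2, p₀=3/5=0.6000
P(X≤2) from Σ C(n,i)·p₀^i·(1−p₀)^(n−i)
p-value (one-sided, H₁ less) = 0.00000
At α=0.05: p < α → reject H₀

reject H₀: yes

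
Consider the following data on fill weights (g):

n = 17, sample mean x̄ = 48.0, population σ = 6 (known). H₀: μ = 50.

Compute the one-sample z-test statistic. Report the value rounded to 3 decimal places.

SE = σ/√n = 6/√17 = 1.4552
z = (x̄−μ₀)/SE = (48.0−50)/1.4552 = -1.3744

test statistic = -1.374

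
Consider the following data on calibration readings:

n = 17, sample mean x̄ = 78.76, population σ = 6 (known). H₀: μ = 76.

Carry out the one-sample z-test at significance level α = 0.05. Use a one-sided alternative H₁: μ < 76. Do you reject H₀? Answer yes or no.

SE = σ/√n = 6/√17 = 1.4552
z = (x̄−μ₀)/SE = (78.76−76)/1.4552 = 1.8966
p-value (one-sided, H₁ less) = 0.97106
At α=0.05: p ≥ α → fail to reject H₀

reject H₀: no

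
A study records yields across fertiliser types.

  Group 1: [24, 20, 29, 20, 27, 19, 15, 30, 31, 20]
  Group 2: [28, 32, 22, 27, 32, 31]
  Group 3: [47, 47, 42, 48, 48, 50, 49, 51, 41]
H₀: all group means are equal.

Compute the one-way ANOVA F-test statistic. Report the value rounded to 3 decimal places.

test statistic = 69.798

Group means [23.50, 28.67, 47.00], grand mean 33.200
SSB = Σnᵢ(x̄ᵢ−x̄)² = 2778.167; SSW = ΣΣ(x−x̄ᵢ)² = 437.833
MSB = 2778.167/2 = 1389.0833; MSW = 437.833/22 = 19.9015
F = MSB/MSW = 69.7979
df = (2, 22)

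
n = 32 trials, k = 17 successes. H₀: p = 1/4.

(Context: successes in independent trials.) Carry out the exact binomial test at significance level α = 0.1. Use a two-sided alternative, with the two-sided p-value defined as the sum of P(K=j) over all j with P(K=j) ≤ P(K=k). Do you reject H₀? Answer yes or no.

reject H₀: yes

Exact binomial: n=32, k=17, p₀=1/4=0.2500
P(X=j) = C(n,j)·p₀^j·(1−p₀)^(n−j); p = Σ P(X=j) over j with P(X=j) ≤ P(X=17)
p-value (two-sided) = 0.00070
At α=0.1: p < α → reject H₀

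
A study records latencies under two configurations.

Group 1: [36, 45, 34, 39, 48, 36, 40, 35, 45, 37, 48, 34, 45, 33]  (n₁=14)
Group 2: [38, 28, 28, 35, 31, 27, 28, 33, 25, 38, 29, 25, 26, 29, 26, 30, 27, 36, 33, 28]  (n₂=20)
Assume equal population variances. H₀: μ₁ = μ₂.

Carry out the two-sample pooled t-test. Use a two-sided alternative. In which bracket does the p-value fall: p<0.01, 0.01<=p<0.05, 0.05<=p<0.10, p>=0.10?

x̄₁=39.643, s₁=5.472, n₁=14
x̄₂=30.000, s₂=4.142, n₂=20
s_p² = [13·5.472² + 19·4.142²]/32 = 22.3504
SE = √(s_p²·(1/14+1/20)) = 1.6474
t = (39.643−30.000)/1.6474 = 5.8533
df = 32
p-value (two-sided) = 0.00000
→ bracket: p<0.01

p-value bracket: p<0.01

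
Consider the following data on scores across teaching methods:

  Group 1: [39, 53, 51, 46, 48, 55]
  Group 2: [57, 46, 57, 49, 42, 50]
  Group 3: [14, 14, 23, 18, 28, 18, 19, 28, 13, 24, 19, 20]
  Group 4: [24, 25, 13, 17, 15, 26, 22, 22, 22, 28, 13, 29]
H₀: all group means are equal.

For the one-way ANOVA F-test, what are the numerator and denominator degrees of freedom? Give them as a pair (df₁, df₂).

degrees of freedom = [3, 32]

k = 4 groups, N = 36 total
df = (k−1, N−k) = (4−1, 36−4) = (3, 32)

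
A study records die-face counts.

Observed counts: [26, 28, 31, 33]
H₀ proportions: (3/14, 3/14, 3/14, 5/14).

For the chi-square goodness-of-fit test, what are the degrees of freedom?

degrees of freedom = 3

df = k − 1 = 4 − 1 = 3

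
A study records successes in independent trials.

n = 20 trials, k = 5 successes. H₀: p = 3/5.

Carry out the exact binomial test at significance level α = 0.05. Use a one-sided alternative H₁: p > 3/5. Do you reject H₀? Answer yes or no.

Exact binomial: n=20, k=5, p₀=3/5=0.6000
P(X≥5) from Σ C(n,i)·p₀^i·(1−p₀)^(n−i)
p-value (one-sided, H₁ greater) = 0.99968
At α=0.05: p ≥ α → fail to reject H₀

reject H₀: no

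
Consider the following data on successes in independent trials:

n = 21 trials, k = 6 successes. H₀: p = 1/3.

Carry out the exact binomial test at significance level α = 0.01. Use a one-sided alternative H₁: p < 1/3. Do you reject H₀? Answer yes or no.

Exact binomial: n=21, k=6, p₀=1/3=0.3333
P(X≤6) from Σ C(n,i)·p₀^i·(1−p₀)^(n−i)
p-value (one-sided, H₁ less) = 0.41863
At α=0.01: p ≥ α → fail to reject H₀

reject H₀: no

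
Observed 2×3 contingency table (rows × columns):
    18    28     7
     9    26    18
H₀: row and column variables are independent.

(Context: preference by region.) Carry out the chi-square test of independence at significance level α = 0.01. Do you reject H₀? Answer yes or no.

reject H₀: no

Row totals [53, 53], col totals [27, 54, 25], n=106
χ² = (18−13.50)²/13.50 + (28−27.00)²/27.00 + (7−12.50)²/12.50 + (9−13.50)²/13.50 + (26−27.00)²/27.00 + (18−12.50)²/12.50 = 7.9141
df = 2
p-value (upper-tail) = 0.01912
At α=0.01: p ≥ α → fail to reject H₀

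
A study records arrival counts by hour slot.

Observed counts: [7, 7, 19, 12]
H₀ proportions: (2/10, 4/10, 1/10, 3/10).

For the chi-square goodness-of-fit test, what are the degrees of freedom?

df = k − 1 = 4 − 1 = 3

degrees of freedom = 3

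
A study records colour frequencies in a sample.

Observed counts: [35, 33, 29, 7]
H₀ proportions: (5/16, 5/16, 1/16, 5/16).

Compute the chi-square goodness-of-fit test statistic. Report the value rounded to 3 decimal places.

test statistic = 98.092

n = 104; E_i = n·p_i = [32.50, 32.50, 6.50, 32.50]
χ² = (35−32.50)²/32.50 + (33−32.50)²/32.50 + (29−6.50)²/6.50 + (7−32.50)²/32.50 = 98.0923
df = 3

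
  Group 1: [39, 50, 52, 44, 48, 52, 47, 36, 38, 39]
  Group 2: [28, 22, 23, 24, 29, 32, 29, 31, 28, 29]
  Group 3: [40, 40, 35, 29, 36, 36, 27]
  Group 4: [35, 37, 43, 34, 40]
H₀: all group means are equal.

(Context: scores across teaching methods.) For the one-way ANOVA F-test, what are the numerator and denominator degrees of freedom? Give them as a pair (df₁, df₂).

k = 4 groups, N = 32 total
df = (k−1, N−k) = (4−1, 32−4) = (3, 28)

degrees of freedom = [3, 28]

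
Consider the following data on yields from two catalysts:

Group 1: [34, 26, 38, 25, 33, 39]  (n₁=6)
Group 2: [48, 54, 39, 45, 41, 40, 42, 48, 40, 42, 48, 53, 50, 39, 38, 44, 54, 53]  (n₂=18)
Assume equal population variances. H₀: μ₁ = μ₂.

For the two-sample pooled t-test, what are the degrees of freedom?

degrees of freedom = 22

df = n₁ + n₂ − 2 = 6 + 18 − 2 = 22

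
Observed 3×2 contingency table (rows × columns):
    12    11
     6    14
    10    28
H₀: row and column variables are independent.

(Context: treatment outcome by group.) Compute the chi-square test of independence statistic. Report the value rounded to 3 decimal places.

test statistic = 4.481

Row totals [23, 20, 38], col totals [28, 53], n=81
χ² = (12−7.95)²/7.95 + (11−15.05)²/15.05 + (6−6.91)²/6.91 + (14−13.09)²/13.09 + (10−13.14)²/13.14 + (28−24.86)²/24.86 = 4.4806
df = 2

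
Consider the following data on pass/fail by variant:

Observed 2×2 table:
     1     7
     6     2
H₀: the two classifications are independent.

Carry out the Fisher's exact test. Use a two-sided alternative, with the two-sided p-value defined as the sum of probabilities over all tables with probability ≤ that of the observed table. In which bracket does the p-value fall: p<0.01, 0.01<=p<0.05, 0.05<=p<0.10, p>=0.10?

p-value bracket: 0.01<=p<0.05

Margins: r₁=8, r₂=8, c₁=7, c₂=9, n=16
p_obs = C(8,1)·C(8,6)/C(16,7); sum pmf over tables with pmf ≤ p_obs
p-value (two-sided) = 0.04056
→ bracket: 0.01<=p<0.05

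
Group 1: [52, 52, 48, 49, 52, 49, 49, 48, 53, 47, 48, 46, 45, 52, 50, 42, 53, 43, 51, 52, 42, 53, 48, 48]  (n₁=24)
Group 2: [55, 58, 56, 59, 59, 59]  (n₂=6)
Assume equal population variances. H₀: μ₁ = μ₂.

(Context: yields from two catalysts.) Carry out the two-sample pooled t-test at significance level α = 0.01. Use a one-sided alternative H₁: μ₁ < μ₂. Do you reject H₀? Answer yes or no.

x̄₁=48.833, s₁=3.397, n₁=24
x̄₂=57.667, s₂=1.751, n₂=6
s_p² = [23·3.397² + 5·1.751²]/28 = 10.0238
SE = √(s_p²·(1/24+1/6)) = 1.4451
t = (48.833−57.667)/1.4451 = -6.1126
df = 28
p-value (one-sided, H₁ less) = 0.00000
At α=0.01: p < α → reject H₀

reject H₀: yes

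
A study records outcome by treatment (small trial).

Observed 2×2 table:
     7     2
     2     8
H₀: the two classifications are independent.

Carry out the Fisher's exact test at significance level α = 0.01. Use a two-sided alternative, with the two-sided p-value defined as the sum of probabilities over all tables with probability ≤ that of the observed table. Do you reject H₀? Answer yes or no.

Margins: r₁=9, r₂=10, c₁=9, c₂=10, n=19
p_obs = C(9,7)·C(10,2)/C(19,9); sum pmf over tables with pmf ≤ p_obs
p-value (two-sided) = 0.02301
At α=0.01: p ≥ α → fail to reject H₀

reject H₀: no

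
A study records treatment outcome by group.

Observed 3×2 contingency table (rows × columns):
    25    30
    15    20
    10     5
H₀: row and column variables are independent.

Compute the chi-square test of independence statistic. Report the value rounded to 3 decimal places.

Row totals [55, 35, 15], col totals [50, 55], n=105
χ² = (25−26.19)²/26.19 + (30−28.81)²/28.81 + (15−16.67)²/16.67 + (20−18.33)²/18.33 + (10−7.14)²/7.14 + (5−7.86)²/7.86 = 2.6033
df = 2

test statistic = 2.603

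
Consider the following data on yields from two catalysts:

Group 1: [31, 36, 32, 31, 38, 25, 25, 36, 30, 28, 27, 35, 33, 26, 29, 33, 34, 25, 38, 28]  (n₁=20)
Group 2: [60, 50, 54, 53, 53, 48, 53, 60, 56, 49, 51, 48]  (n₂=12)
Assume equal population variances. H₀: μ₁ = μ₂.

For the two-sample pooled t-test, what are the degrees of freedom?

df = n₁ + n₂ − 2 = 20 + 12 − 2 = 30

degrees of freedom = 30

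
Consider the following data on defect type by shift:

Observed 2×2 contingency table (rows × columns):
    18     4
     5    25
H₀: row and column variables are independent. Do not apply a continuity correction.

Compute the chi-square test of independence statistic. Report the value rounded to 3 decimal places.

test statistic = 21.841

Row totals [22, 30], col totals [23, 29], n=52
χ² = (18−9.73)²/9.73 + (4−12.27)²/12.27 + (5−13.27)²/13.27 + (25−16.73)²/16.73 = 21.8409
df = 1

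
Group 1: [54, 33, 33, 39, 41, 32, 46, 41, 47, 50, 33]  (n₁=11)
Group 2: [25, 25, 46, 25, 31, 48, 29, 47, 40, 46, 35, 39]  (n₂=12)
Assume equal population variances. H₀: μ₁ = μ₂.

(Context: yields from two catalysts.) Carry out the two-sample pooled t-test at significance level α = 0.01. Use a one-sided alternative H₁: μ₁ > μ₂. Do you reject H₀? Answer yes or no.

x̄₁=40.818, s₁=7.666, n₁=11
x̄₂=36.333, s₂=9.178, n₂=12
s_p² = [10·7.666² + 11·9.178²]/21 = 72.1097
SE = √(s_p²·(1/11+1/12)) = 3.5447
t = (40.818−36.333)/3.5447 = 1.2652
df = 21
p-value (one-sided, H₁ greater) = 0.10982
At α=0.01: p ≥ α → fail to reject H₀

reject H₀: no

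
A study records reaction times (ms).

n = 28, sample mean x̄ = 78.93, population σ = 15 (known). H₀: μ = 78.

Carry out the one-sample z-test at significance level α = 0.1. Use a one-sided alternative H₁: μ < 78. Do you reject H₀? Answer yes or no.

SE = σ/√n = 15/√28 = 2.8347
z = (x̄−μ₀)/SE = (78.93−78)/2.8347 = 0.3281
p-value (one-sided, H₁ less) = 0.62857
At α=0.1: p ≥ α → fail to reject H₀

reject H₀: no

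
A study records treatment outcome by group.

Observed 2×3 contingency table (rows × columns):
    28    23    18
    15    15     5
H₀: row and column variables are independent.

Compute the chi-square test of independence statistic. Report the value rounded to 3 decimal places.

Row totals [69, 35], col totals [43, 38, 23], n=104
χ² = (28−28.53)²/28.53 + (23−25.21)²/25.21 + (18−15.26)²/15.26 + (15−14.47)²/14.47 + (15−12.79)²/12.79 + (5−7.74)²/7.74 = 2.0679
df = 2

test statistic = 2.068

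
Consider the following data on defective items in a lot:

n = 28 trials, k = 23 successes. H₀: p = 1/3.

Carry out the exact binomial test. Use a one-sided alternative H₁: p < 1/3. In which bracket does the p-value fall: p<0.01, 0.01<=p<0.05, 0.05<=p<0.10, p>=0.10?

Exact binomial: n=28, k=23, p₀=1/3=0.3333
P(X≤23) from Σ C(n,i)·p₀^i·(1−p₀)^(n−i)
p-value (one-sided, H₁ less) = 1.00000
→ bracket: p>=0.10

p-value bracket: p>=0.10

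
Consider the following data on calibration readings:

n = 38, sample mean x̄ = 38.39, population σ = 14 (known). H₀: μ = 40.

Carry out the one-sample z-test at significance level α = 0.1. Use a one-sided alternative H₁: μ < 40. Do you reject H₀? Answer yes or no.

SE = σ/√n = 14/√38 = 2.2711
z = (x̄−μ₀)/SE = (38.39−40)/2.2711 = -0.7089
p-value (one-sided, H₁ less) = 0.23919
At α=0.1: p ≥ α → fail to reject H₀

reject H₀: no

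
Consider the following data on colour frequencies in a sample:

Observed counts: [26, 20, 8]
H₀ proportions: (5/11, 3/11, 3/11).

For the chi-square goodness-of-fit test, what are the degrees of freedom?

degrees of freedom = 2

df = k − 1 = 3 − 1 = 2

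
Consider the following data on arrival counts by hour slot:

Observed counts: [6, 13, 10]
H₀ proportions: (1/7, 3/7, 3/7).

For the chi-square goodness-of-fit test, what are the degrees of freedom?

df = k − 1 = 3 − 1 = 2

degrees of freedom = 2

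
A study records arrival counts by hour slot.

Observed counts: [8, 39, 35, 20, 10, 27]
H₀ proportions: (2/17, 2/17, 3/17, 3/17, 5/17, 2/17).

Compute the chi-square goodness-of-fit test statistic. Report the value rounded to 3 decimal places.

n = 139; E_i = n·p_i = [16.35, 16.35, 24.53, 24.53, 40.88, 16.35]
χ² = (8−16.35)²/16.35 + (39−16.35)²/16.35 + (35−24.53)²/24.53 + (20−24.53)²/24.53 + (10−40.88)²/40.88 + (27−16.35)²/16.35 = 71.1966
df = 5

test statistic = 71.197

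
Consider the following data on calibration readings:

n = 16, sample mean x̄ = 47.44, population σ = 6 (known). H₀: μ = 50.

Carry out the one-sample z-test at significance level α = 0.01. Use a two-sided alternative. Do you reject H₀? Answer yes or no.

reject H₀: no

SE = σ/√n = 6/√16 = 1.5000
z = (x̄−μ₀)/SE = (47.44−50)/1.5000 = -1.7067
p-value (two-sided) = 0.08788
At α=0.01: p ≥ α → fail to reject H₀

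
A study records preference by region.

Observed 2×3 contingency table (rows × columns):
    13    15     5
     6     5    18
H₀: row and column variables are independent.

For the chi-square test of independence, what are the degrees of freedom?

df = (r−1)(c−1) = (2−1)·(3−1) = 2

degrees of freedom = 2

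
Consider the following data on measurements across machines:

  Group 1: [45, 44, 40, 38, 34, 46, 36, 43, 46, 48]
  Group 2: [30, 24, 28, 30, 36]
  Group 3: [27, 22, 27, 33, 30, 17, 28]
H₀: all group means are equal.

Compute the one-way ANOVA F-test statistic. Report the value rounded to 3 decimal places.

Group means [42.00, 29.60, 26.29], grand mean 34.182
SSB = Σnᵢ(x̄ᵢ−x̄)² = 1152.644; SSW = ΣΣ(x−x̄ᵢ)² = 444.629
MSB = 1152.644/2 = 576.3221; MSW = 444.629/19 = 23.4015
F = MSB/MSW = 24.6276
df = (2, 19)

test statistic = 24.628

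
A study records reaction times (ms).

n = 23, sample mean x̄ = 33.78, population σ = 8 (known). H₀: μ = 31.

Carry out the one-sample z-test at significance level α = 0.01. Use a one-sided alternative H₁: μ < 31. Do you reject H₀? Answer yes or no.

reject H₀: no

SE = σ/√n = 8/√23 = 1.6681
z = (x̄−μ₀)/SE = (33.78−31)/1.6681 = 1.6666
p-value (one-sided, H₁ less) = 0.95220
At α=0.01: p ≥ α → fail to reject H₀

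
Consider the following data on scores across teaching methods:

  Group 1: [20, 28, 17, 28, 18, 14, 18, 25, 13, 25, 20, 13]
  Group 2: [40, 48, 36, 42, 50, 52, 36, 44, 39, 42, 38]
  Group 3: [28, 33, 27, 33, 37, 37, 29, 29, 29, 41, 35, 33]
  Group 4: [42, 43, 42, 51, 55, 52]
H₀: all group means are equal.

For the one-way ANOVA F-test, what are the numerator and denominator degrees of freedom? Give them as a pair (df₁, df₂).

degrees of freedom = [3, 37]

k = 4 groups, N = 41 total
df = (k−1, N−k) = (4−1, 41−4) = (3, 37)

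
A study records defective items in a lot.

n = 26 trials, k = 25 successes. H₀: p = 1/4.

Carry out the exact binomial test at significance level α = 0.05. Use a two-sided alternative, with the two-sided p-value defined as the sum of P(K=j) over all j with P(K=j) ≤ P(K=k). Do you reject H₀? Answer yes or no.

reject H₀: yes

Exact binomial: n=26, k=25, p₀=1/4=0.2500
P(X=j) = C(n,j)·p₀^j·(1−p₀)^(n−j); p = Σ P(X=j) over j with P(X=j) ≤ P(X=25)
p-value (two-sided) = 0.00000
At α=0.05: p < α → reject H₀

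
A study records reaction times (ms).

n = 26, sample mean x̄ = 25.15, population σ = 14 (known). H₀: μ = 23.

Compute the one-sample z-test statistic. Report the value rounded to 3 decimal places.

SE = σ/√n = 14/√26 = 2.7456
z = (x̄−μ₀)/SE = (25.15−23)/2.7456 = 0.7831

test statistic = 0.783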